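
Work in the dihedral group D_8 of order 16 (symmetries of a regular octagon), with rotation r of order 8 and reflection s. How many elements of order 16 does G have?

0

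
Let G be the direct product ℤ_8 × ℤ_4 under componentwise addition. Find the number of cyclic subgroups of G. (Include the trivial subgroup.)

Group the elements of G by the cyclic subgroup they generate; each cyclic subgroup of order d accounts for φ(d) elements.
Cyclic subgroups by order — order 1: 1; order 2: 3; order 4: 6; order 8: 4.
Total: 14.

14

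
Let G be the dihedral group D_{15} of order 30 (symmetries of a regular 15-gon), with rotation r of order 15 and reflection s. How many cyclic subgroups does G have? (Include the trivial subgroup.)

19

A cyclic subgroup of order d is generated by each of its φ(d) elements of order d, so the cyclic subgroups of order d number (#elements of order d)/φ(d).
Cyclic subgroups by order — order 1: 1; order 2: 15; order 3: 1; order 5: 1; order 15: 1.
Total: 19.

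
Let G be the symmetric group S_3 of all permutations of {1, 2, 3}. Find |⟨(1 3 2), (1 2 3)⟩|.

|⟨(1 3 2)⟩| = 3 and |⟨(1 2 3)⟩| = 3, so |H| is a multiple of lcm(3, 3) = 3 and divides |G| = 6.
Closing under the operation: H = {e, (1 2 3), (1 3 2)}, so |H| = 3.

3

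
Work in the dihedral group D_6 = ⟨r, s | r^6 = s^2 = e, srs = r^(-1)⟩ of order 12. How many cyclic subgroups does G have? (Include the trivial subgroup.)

10

A cyclic subgroup of order d is generated by each of its φ(d) elements of order d, so the cyclic subgroups of order d number (#elements of order d)/φ(d).
Cyclic subgroups by order — order 1: 1; order 2: 7; order 3: 1; order 6: 1.
Total: 10.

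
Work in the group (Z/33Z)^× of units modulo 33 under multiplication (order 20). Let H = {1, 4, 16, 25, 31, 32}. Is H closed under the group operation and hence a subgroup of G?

|H| = 6 does not divide |G| = 20, so by Lagrange H is not a subgroup.

No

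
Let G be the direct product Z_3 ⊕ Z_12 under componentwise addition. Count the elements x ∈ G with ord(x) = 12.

An element (a,b) has order lcm(ord(a), ord(b)); count pairs with lcm equal to 12.
Enumerating gives 16 such elements.

16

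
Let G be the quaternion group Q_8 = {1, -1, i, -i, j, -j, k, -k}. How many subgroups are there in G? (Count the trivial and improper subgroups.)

6

|G| = 8, so by Lagrange every subgroup order divides 8. Divisors: 1, 2, 4, 8.
Subgroups by order — order 1: 1; order 2: 1; order 4: 3; order 8: 1.
Total: 1 + 1 + 3 + 1 = 6.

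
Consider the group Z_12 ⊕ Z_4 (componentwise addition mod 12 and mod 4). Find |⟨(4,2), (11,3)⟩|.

24

|⟨(4,2)⟩| = 6 and |⟨(11,3)⟩| = 12, so |H| is a multiple of lcm(6, 12) = 12 and divides |G| = 48.
Closing under the operation: H = {(0,0), (0,2), (1,1), (1,3), (2,0), (2,2), (3,1), (3,3), (4,0), (4,2), (5,1), (5,3), (6,0), (6,2), (7,1), (7,3), (8,0), (8,2), (9,1), (9,3), (10,0), (10,2), (11,1), (11,3)}, so |H| = 24.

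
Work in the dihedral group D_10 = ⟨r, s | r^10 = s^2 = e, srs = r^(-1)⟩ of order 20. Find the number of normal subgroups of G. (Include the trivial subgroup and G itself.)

7

G has 22 subgroups. Checking conjugation-invariance by order — order 1: 1/1 normal; order 2: 1/11 normal; order 4: 0/5 normal; order 5: 1/1 normal; order 10: 3/3 normal; order 20: 1/1 normal.
Total normal subgroups: 7.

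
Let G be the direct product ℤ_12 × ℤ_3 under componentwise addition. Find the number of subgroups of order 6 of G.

|G| = 36 and 6 | 36, so subgroups of order 6 are possible by Lagrange.
The subgroups of order 6 are: {(0,0), (0,1), (0,2), (6,0), (6,1), (6,2)}; {(0,0), (2,0), (4,0), (6,0), (8,0), (10,0)}; {(0,0), (2,2), (4,1), (6,0), (8,2), (10,1)}; {(0,0), (2,1), (4,2), (6,0), (8,1), (10,2)}.
So G has 4 subgroups of order 6.

4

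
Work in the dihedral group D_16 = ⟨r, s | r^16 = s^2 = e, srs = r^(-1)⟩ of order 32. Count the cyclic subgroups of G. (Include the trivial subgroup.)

A cyclic subgroup of order d is generated by each of its φ(d) elements of order d, so the cyclic subgroups of order d number (#elements of order d)/φ(d).
Cyclic subgroups by order — order 1: 1; order 2: 17; order 4: 1; order 8: 1; order 16: 1.
Total: 21.

21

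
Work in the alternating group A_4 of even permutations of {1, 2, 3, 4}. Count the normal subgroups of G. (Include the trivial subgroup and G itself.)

G has 10 subgroups. Checking conjugation-invariance by order — order 1: 1/1 normal; order 2: 0/3 normal; order 3: 0/4 normal; order 4: 1/1 normal; order 12: 1/1 normal.
Total normal subgroups: 3.

3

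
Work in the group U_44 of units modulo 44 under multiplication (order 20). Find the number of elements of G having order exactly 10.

Enumerating element orders in G gives 12 elements of order 10.

12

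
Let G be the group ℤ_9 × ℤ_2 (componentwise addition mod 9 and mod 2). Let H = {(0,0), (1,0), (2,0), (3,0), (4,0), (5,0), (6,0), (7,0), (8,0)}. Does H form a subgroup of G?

Yes

|H| = 9 divides |G| = 18, consistent with Lagrange.
H contains the identity, every element's inverse is in H, and H is closed under +: it is a subgroup.
In fact H = ⟨(4,0)⟩.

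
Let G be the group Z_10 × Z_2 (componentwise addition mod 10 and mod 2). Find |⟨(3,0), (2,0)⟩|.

10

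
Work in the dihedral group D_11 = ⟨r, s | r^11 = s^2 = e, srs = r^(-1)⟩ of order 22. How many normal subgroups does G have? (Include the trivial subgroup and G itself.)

G has 14 subgroups. Checking conjugation-invariance by order — order 1: 1/1 normal; order 2: 0/11 normal; order 11: 1/1 normal; order 22: 1/1 normal.
Total normal subgroups: 3.

3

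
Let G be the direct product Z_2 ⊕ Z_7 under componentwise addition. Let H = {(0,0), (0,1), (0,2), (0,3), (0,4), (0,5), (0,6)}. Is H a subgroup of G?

|H| = 7 divides |G| = 14, consistent with Lagrange.
H contains the identity, every element's inverse is in H, and H is closed under +: it is a subgroup.
In fact H = ⟨(0,1)⟩.

Yes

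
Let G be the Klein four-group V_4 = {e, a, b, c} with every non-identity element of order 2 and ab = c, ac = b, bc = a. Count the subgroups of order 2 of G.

3

|G| = 4 and 2 | 4, so subgroups of order 2 are possible by Lagrange.
The subgroups of order 2 are: {e, a}; {e, b}; {e, c}.
So G has 3 subgroups of order 2.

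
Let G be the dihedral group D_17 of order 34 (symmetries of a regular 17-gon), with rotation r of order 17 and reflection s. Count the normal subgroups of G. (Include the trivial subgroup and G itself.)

3

G has 20 subgroups. Checking conjugation-invariance by order — order 1: 1/1 normal; order 2: 0/17 normal; order 17: 1/1 normal; order 34: 1/1 normal.
Total normal subgroups: 3.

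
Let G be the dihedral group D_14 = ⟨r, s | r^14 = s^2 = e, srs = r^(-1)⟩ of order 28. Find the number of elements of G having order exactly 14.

6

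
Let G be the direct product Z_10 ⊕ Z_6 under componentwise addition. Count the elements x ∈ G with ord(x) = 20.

An element (a,b) has order lcm(ord(a), ord(b)); count pairs with lcm equal to 20.
Enumerating gives 0 such elements.

0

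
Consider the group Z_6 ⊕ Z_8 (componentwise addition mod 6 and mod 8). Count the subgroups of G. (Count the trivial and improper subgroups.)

22

|G| = 48, so by Lagrange every subgroup order divides 48. Divisors: 1, 2, 3, 4, 6, 8, 12, 16, 24, 48.
Subgroups by order — order 1: 1; order 2: 3; order 3: 1; order 4: 3; order 6: 3; order 8: 3; order 12: 3; order 16: 1; order 24: 3; order 48: 1.
Total: 1 + 3 + 1 + 3 + 3 + 3 + 3 + 1 + 3 + 1 = 22.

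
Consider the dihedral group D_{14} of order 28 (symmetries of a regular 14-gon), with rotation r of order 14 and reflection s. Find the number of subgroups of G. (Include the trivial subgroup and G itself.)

28

|G| = 28, so by Lagrange every subgroup order divides 28. Divisors: 1, 2, 4, 7, 14, 28.
Subgroups by order — order 1: 1; order 2: 15; order 4: 7; order 7: 1; order 14: 3; order 28: 1.
Total: 1 + 15 + 7 + 1 + 3 + 1 = 28.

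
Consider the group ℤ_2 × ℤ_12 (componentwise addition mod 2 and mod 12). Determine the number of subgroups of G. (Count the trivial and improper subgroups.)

16

|G| = 24, so by Lagrange every subgroup order divides 24. Divisors: 1, 2, 3, 4, 6, 8, 12, 24.
Subgroups by order — order 1: 1; order 2: 3; order 3: 1; order 4: 3; order 6: 3; order 8: 1; order 12: 3; order 24: 1.
Total: 1 + 3 + 1 + 3 + 3 + 1 + 3 + 1 = 16.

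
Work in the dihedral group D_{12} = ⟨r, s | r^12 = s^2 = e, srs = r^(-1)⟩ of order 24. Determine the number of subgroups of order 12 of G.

3

|G| = 24 and 12 | 24, so subgroups of order 12 are possible by Lagrange.
The subgroups of order 12 are: {e, r, r^2, r^3, r^4, r^5, r^6, r^7, r^8, r^9, r^10, r^11}; {e, r^2, r^4, r^6, r^8, r^10, s, r^2s, r^4s, r^6s, r^8s, r^10s}; {e, r^2, r^4, r^6, r^8, r^10, rs, r^3s, r^5s, r^7s, r^9s, r^11s}.
So G has 3 subgroups of order 12.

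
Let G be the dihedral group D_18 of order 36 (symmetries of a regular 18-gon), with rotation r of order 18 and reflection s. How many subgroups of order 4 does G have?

|G| = 36 and 4 | 36, so subgroups of order 4 are possible by Lagrange.
The subgroups of order 4 are: {e, r^9, rs, r^10s}; {e, r^9, r^2s, r^11s}; {e, r^9, r^3s, r^12s}; {e, r^9, r^4s, r^13s}; … (9 in all).
So G has 9 subgroups of order 4.

9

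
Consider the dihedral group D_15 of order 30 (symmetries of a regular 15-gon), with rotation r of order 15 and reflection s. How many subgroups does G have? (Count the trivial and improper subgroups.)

28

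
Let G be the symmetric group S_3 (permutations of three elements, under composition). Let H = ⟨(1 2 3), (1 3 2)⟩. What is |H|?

3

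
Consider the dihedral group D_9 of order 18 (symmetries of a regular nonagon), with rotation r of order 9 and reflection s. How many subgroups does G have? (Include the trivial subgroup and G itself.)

|G| = 18, so by Lagrange every subgroup order divides 18. Divisors: 1, 2, 3, 6, 9, 18.
Subgroups by order — order 1: 1; order 2: 9; order 3: 1; order 6: 3; order 9: 1; order 18: 1.
Total: 1 + 9 + 1 + 3 + 1 + 1 = 16.

16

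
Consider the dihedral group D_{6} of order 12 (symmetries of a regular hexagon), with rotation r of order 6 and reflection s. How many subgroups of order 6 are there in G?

3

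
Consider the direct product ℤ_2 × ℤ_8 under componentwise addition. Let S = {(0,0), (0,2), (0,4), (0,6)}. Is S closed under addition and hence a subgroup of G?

Yes

|S| = 4 divides |G| = 16, consistent with Lagrange.
S contains the identity, every element's inverse is in S, and S is closed under +: it is a subgroup.
In fact S = ⟨(0,2)⟩.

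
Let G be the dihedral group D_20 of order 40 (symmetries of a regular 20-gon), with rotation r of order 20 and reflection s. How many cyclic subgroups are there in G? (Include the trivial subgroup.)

Each element a generates a cyclic subgroup ⟨a⟩; distinct elements may generate the same one (a cyclic group of order d has φ(d) generators).
Cyclic subgroups by order — order 1: 1; order 2: 21; order 4: 1; order 5: 1; order 10: 1; order 20: 1.
Total: 26.

26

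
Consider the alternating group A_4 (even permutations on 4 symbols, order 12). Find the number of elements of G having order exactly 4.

No element of G has order 4 (even though 4 | 12).

0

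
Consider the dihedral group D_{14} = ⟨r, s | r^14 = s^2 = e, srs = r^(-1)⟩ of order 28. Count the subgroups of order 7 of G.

|G| = 28 and 7 | 28, so subgroups of order 7 are possible by Lagrange.
The subgroups of order 7 are: {e, r^2, r^4, r^6, r^8, r^10, r^12}.
So G has 1 subgroup of order 7.

1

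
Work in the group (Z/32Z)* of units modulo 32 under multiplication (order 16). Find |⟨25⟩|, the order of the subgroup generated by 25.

4

Compute successive powers of 25 mod 32: 25, 17, 9, 1; 25^4 ≡ 1 (mod 32).
So |⟨25⟩| = 4.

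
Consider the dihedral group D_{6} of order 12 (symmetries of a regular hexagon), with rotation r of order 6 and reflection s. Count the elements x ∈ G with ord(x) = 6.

2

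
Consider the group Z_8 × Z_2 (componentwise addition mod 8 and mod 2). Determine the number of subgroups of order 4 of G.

3

|G| = 16 and 4 | 16, so subgroups of order 4 are possible by Lagrange.
The subgroups of order 4 are: {(0,0), (0,1), (4,0), (4,1)}; {(0,0), (2,0), (4,0), (6,0)}; {(0,0), (2,1), (4,0), (6,1)}.
So G has 3 subgroups of order 4.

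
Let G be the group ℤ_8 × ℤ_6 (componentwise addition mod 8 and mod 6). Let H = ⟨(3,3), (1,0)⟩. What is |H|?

|⟨(3,3)⟩| = 8 and |⟨(1,0)⟩| = 8, so |H| is a multiple of lcm(8, 8) = 8 and divides |G| = 48.
Closing under the operation: H = {(0,0), (0,3), (1,0), (1,3), (2,0), (2,3), (3,0), (3,3), (4,0), (4,3), (5,0), (5,3), (6,0), (6,3), (7,0), (7,3)}, so |H| = 16.

16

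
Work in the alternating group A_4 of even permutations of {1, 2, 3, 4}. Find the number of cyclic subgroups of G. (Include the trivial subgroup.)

Each element a generates a cyclic subgroup ⟨a⟩; distinct elements may generate the same one (a cyclic group of order d has φ(d) generators).
Cyclic subgroups by order — order 1: 1; order 2: 3; order 3: 4.
Total: 8.

8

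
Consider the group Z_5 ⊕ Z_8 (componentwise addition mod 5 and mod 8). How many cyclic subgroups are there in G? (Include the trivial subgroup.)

A cyclic subgroup of order d is generated by each of its φ(d) elements of order d, so the cyclic subgroups of order d number (#elements of order d)/φ(d).
Cyclic subgroups by order — order 1: 1; order 2: 1; order 4: 1; order 5: 1; order 8: 1; order 10: 1; order 20: 1; order 40: 1.
Total: 8.

8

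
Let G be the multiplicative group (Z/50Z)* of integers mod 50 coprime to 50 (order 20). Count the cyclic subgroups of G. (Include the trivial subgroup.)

6

Each element a generates a cyclic subgroup ⟨a⟩; distinct elements may generate the same one (a cyclic group of order d has φ(d) generators).
Cyclic subgroups by order — order 1: 1; order 2: 1; order 4: 1; order 5: 1; order 10: 1; order 20: 1.
Total: 6.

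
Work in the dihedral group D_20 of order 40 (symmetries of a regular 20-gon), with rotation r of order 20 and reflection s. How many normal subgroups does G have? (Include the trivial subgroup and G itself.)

G has 48 subgroups. Checking conjugation-invariance by order — order 1: 1/1 normal; order 2: 1/21 normal; order 4: 1/11 normal; order 5: 1/1 normal; order 8: 0/5 normal; order 10: 1/5 normal; order 20: 3/3 normal; order 40: 1/1 normal.
Total normal subgroups: 9.

9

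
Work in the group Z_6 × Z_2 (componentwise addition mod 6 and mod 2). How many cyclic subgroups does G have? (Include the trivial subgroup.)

Group the elements of G by the cyclic subgroup they generate; each cyclic subgroup of order d accounts for φ(d) elements.
Cyclic subgroups by order — order 1: 1; order 2: 3; order 3: 1; order 6: 3.
Total: 8.

8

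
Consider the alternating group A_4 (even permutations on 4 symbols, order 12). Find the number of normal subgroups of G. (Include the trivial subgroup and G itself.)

G has 10 subgroups. Checking conjugation-invariance by order — order 1: 1/1 normal; order 2: 0/3 normal; order 3: 0/4 normal; order 4: 1/1 normal; order 12: 1/1 normal.
Total normal subgroups: 3.

3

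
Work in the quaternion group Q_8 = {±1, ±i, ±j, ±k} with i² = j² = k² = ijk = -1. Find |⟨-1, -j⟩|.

4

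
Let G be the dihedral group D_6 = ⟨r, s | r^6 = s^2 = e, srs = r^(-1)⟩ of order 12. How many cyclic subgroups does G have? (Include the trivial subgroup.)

10

Each element a generates a cyclic subgroup ⟨a⟩; distinct elements may generate the same one (a cyclic group of order d has φ(d) generators).
Cyclic subgroups by order — order 1: 1; order 2: 7; order 3: 1; order 6: 1.
Total: 10.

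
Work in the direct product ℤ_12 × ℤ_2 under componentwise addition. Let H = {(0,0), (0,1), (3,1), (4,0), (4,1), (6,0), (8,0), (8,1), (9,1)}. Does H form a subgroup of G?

No

|H| = 9 does not divide |G| = 24, so by Lagrange H is not a subgroup.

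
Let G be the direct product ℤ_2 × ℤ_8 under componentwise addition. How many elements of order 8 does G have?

8

An element (a,b) has order lcm(ord(a), ord(b)); count pairs with lcm equal to 8.
Enumerating gives 8 such elements.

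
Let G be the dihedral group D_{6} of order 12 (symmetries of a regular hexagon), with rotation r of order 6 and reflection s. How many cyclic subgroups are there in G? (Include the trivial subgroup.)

10

A cyclic subgroup of order d is generated by each of its φ(d) elements of order d, so the cyclic subgroups of order d number (#elements of order d)/φ(d).
Cyclic subgroups by order — order 1: 1; order 2: 7; order 3: 1; order 6: 1.
Total: 10.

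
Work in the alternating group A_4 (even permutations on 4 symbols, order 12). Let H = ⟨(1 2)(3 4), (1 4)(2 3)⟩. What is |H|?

4

|⟨(1 2)(3 4)⟩| = 2 and |⟨(1 4)(2 3)⟩| = 2, so |H| is a multiple of lcm(2, 2) = 2 and divides |G| = 12.
Closing under the operation: H = {e, (1 2)(3 4), (1 3)(2 4), (1 4)(2 3)}, so |H| = 4.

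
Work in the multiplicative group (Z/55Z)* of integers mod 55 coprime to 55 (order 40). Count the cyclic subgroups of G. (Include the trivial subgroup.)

Each element a generates a cyclic subgroup ⟨a⟩; distinct elements may generate the same one (a cyclic group of order d has φ(d) generators).
Cyclic subgroups by order — order 1: 1; order 2: 3; order 4: 2; order 5: 1; order 10: 3; order 20: 2.
Total: 12.

12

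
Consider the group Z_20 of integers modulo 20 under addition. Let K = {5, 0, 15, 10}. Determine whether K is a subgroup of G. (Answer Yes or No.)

|K| = 4 divides |G| = 20, consistent with Lagrange.
K contains the identity, every element's inverse is in K, and K is closed under +: it is a subgroup.
In fact K = ⟨5⟩.

Yes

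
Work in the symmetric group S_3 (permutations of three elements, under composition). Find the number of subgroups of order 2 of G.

|G| = 6 and 2 | 6, so subgroups of order 2 are possible by Lagrange.
The subgroups of order 2 are: {e, (1 2)}; {e, (1 3)}; {e, (2 3)}.
So G has 3 subgroups of order 2.

3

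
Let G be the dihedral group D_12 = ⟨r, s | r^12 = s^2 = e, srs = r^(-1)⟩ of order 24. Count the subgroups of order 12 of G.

|G| = 24 and 12 | 24, so subgroups of order 12 are possible by Lagrange.
The subgroups of order 12 are: {e, r, r^2, r^3, r^4, r^5, r^6, r^7, r^8, r^9, r^10, r^11}; {e, r^2, r^4, r^6, r^8, r^10, s, r^2s, r^4s, r^6s, r^8s, r^10s}; {e, r^2, r^4, r^6, r^8, r^10, rs, r^3s, r^5s, r^7s, r^9s, r^11s}.
So G has 3 subgroups of order 12.

3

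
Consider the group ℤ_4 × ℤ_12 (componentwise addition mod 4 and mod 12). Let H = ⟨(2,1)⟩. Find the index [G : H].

4

|⟨(2,1)⟩| = 12 and |G| = 48.
By Lagrange, [G : H] = |G|/|H| = 48/12 = 4.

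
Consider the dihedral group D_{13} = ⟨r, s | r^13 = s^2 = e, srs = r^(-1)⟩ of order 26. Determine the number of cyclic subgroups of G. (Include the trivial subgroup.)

Group the elements of G by the cyclic subgroup they generate; each cyclic subgroup of order d accounts for φ(d) elements.
Cyclic subgroups by order — order 1: 1; order 2: 13; order 13: 1.
Total: 15.

15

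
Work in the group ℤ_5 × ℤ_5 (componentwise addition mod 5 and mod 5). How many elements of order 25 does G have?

0

An element (a,b) has order lcm(ord(a), ord(b)); count pairs with lcm equal to 25.
Enumerating gives 0 such elements.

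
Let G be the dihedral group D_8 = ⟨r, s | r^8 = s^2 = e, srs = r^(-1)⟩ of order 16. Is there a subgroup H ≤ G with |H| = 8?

8 | 16. A subgroup of order 8 is {e, r, r^2, r^3, r^4, r^5, r^6, r^7}.

Yes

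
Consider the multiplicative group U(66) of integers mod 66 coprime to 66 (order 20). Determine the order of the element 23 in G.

2

Compute successive powers of 23 mod 66: 23, 1; 23^2 ≡ 1 (mod 66).
So |⟨23⟩| = 2.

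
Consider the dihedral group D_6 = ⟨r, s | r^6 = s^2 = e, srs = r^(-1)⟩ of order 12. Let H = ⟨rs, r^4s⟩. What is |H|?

4

|⟨rs⟩| = 2 and |⟨r^4s⟩| = 2, so |H| is a multiple of lcm(2, 2) = 2 and divides |G| = 12.
Closing under the operation: H = {e, r^3, rs, r^4s}, so |H| = 4.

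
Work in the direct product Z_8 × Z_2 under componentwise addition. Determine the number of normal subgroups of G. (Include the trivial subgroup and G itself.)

11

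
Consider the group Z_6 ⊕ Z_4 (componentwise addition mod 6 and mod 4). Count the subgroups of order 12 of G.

|G| = 24 and 12 | 24, so subgroups of order 12 are possible by Lagrange.
The subgroups of order 12 are: {(0,0), (0,1), (0,2), (0,3), (2,0), (2,1), (2,2), (2,3), (4,0), (4,1), (4,2), (4,3)}; {(0,0), (0,2), (1,0), (1,2), (2,0), (2,2), (3,0), (3,2), (4,0), (4,2), (5,0), (5,2)}; {(0,0), (0,2), (1,1), (1,3), (2,0), (2,2), (3,1), (3,3), (4,0), (4,2), (5,1), (5,3)}.
So G has 3 subgroups of order 12.

3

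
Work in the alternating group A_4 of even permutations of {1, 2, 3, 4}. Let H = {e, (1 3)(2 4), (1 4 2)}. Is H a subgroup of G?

No

(1 4 2) ∈ H but its inverse (1 2 4) ∉ H, so H is not a subgroup.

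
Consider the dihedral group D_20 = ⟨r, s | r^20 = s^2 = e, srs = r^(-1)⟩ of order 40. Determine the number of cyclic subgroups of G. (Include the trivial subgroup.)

26

Group the elements of G by the cyclic subgroup they generate; each cyclic subgroup of order d accounts for φ(d) elements.
Cyclic subgroups by order — order 1: 1; order 2: 21; order 4: 1; order 5: 1; order 10: 1; order 20: 1.
Total: 26.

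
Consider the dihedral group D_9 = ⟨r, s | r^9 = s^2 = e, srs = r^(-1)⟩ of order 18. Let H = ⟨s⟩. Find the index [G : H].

9

|⟨s⟩| = 2 and |G| = 18.
By Lagrange, [G : H] = |G|/|H| = 18/2 = 9.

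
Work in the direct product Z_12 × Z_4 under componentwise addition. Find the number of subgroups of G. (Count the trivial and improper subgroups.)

30

|G| = 48, so by Lagrange every subgroup order divides 48. Divisors: 1, 2, 3, 4, 6, 8, 12, 16, 24, 48.
Subgroups by order — order 1: 1; order 2: 3; order 3: 1; order 4: 7; order 6: 3; order 8: 3; order 12: 7; order 16: 1; order 24: 3; order 48: 1.
Total: 1 + 3 + 1 + 7 + 3 + 3 + 7 + 1 + 3 + 1 = 30.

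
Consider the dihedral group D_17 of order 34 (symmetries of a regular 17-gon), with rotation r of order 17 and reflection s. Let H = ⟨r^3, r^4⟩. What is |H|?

17

|⟨r^3⟩| = 17 and |⟨r^4⟩| = 17, so |H| is a multiple of lcm(17, 17) = 17 and divides |G| = 34.
Closing under the operation: H = {e, r, r^2, r^3, r^4, r^5, r^6, r^7, r^8, r^9, r^10, r^11, r^12, r^13, r^14, r^15, r^16}, so |H| = 17.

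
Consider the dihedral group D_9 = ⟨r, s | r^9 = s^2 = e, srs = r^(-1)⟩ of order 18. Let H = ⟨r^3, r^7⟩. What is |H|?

9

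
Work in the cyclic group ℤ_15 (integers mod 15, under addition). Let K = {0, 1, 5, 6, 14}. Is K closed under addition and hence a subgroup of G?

No

5 ∈ K but its inverse 10 ∉ K, so K is not a subgroup.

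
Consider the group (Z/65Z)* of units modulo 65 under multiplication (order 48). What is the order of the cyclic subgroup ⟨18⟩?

Compute successive powers of 18 mod 65: 18, 64, 47, 1; 18^4 ≡ 1 (mod 65).
So |⟨18⟩| = 4.

4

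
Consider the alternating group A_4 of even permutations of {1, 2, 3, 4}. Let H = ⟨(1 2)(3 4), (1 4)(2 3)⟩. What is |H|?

4

|⟨(1 2)(3 4)⟩| = 2 and |⟨(1 4)(2 3)⟩| = 2, so |H| is a multiple of lcm(2, 2) = 2 and divides |G| = 12.
Closing under the operation: H = {e, (1 2)(3 4), (1 3)(2 4), (1 4)(2 3)}, so |H| = 4.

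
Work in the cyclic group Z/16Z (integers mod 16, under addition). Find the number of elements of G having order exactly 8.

4

In a cyclic group of order 16, the number of elements of order d (for d | 16) is φ(d).
φ(8) = 4.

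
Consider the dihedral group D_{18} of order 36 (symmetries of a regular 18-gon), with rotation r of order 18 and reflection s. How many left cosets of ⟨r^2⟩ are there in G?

4

|⟨r^2⟩| = 9 and |G| = 36.
By Lagrange, [G : H] = |G|/|H| = 36/9 = 4.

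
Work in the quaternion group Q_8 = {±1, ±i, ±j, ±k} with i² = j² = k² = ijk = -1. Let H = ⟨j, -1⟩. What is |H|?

|⟨j⟩| = 4 and |⟨-1⟩| = 2, so |H| is a multiple of lcm(4, 2) = 4 and divides |G| = 8.
Closing under the operation: H = {1, -1, j, -j}, so |H| = 4.

4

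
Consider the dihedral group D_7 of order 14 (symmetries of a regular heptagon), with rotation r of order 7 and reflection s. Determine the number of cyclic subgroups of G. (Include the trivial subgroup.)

Each element a generates a cyclic subgroup ⟨a⟩; distinct elements may generate the same one (a cyclic group of order d has φ(d) generators).
Cyclic subgroups by order — order 1: 1; order 2: 7; order 7: 1.
Total: 9.

9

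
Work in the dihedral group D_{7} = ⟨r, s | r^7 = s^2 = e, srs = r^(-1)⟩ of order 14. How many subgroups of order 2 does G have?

7

|G| = 14 and 2 | 14, so subgroups of order 2 are possible by Lagrange.
The subgroups of order 2 are: {e, r^2s}; {e, r^3s}; {e, r^4s}; {e, r^5s}; … (7 in all).
So G has 7 subgroups of order 2.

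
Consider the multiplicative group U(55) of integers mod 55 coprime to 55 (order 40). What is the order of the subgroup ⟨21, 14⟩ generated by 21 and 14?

20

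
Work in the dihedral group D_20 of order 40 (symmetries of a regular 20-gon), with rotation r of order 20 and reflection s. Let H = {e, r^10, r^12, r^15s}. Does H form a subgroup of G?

No

r^12 ∈ H but its inverse r^8 ∉ H, so H is not a subgroup.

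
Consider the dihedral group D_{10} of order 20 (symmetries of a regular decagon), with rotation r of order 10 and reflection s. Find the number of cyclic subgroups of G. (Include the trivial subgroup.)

Each element a generates a cyclic subgroup ⟨a⟩; distinct elements may generate the same one (a cyclic group of order d has φ(d) generators).
Cyclic subgroups by order — order 1: 1; order 2: 11; order 5: 1; order 10: 1.
Total: 14.

14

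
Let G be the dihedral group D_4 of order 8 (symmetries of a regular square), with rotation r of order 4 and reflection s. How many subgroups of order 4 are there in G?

3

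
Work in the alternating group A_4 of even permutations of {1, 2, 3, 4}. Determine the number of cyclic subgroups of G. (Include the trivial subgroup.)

8

Each element a generates a cyclic subgroup ⟨a⟩; distinct elements may generate the same one (a cyclic group of order d has φ(d) generators).
Cyclic subgroups by order — order 1: 1; order 2: 3; order 3: 4.
Total: 8.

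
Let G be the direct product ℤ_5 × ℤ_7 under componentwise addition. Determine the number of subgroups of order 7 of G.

1

|G| = 35 and 7 | 35, so subgroups of order 7 are possible by Lagrange.
The subgroups of order 7 are: {(0,0), (0,1), (0,2), (0,3), (0,4), (0,5), (0,6)}.
So G has 1 subgroup of order 7.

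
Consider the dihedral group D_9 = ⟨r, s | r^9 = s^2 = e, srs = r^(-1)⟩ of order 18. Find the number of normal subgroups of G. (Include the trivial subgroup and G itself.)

G has 16 subgroups. Checking conjugation-invariance by order — order 1: 1/1 normal; order 2: 0/9 normal; order 3: 1/1 normal; order 6: 0/3 normal; order 9: 1/1 normal; order 18: 1/1 normal.
Total normal subgroups: 4.

4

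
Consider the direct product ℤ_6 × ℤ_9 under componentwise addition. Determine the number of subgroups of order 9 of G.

|G| = 54 and 9 | 54, so subgroups of order 9 are possible by Lagrange.
The subgroups of order 9 are: {(0,0), (0,1), (0,2), (0,3), (0,4), (0,5), (0,6), (0,7), (0,8)}; {(0,0), (0,3), (0,6), (2,0), (2,3), (2,6), (4,0), (4,3), (4,6)}; {(0,0), (0,3), (0,6), (2,1), (2,4), (2,7), (4,2), (4,5), (4,8)}; {(0,0), (0,3), (0,6), (2,2), (2,5), (2,8), (4,1), (4,4), (4,7)}.
So G has 4 subgroups of order 9.

4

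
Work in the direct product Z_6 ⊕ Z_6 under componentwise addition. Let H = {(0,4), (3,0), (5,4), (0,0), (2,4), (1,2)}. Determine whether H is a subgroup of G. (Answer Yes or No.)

No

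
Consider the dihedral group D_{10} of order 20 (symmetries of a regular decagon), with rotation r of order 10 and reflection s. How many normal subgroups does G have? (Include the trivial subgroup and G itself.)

7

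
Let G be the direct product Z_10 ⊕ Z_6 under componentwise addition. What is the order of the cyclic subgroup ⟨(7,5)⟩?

The order of (7,5) in Z_10 × Z_6 is lcm(ord(7) in Z_10, ord(5) in Z_6).
ord(7) = 10 and ord(5) = 6, so |⟨(7,5)⟩| = lcm(10, 6) = 30.

30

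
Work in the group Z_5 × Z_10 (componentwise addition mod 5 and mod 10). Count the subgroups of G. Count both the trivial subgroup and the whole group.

16

|G| = 50, so by Lagrange every subgroup order divides 50. Divisors: 1, 2, 5, 10, 25, 50.
Subgroups by order — order 1: 1; order 2: 1; order 5: 6; order 10: 6; order 25: 1; order 50: 1.
Total: 1 + 1 + 6 + 6 + 1 + 1 = 16.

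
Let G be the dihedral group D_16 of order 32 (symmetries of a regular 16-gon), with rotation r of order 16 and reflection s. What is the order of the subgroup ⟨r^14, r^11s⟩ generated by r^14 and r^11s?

16

|⟨r^14⟩| = 8 and |⟨r^11s⟩| = 2, so |H| is a multiple of lcm(8, 2) = 8 and divides |G| = 32.
Closing under the operation: H = {e, r^2, r^4, r^6, r^8, r^10, r^12, r^14, rs, r^3s, r^5s, r^7s, r^9s, r^11s, r^13s, r^15s}, so |H| = 16.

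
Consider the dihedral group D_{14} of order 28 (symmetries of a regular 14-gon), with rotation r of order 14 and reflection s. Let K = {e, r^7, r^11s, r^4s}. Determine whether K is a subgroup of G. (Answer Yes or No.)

Yes

|K| = 4 divides |G| = 28, consistent with Lagrange.
K contains the identity, every element's inverse is in K, and K is closed under ·: it is a subgroup.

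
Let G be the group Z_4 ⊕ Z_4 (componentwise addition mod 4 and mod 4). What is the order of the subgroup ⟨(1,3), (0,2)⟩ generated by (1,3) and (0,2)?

8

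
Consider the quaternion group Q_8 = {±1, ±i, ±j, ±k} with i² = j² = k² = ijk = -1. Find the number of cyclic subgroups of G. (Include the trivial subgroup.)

5

A cyclic subgroup of order d is generated by each of its φ(d) elements of order d, so the cyclic subgroups of order d number (#elements of order d)/φ(d).
Cyclic subgroups by order — order 1: 1; order 2: 1; order 4: 3.
Total: 5.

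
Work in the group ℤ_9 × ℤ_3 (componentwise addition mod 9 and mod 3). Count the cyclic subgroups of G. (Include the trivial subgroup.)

Each element a generates a cyclic subgroup ⟨a⟩; distinct elements may generate the same one (a cyclic group of order d has φ(d) generators).
Cyclic subgroups by order — order 1: 1; order 3: 4; order 9: 3.
Total: 8.

8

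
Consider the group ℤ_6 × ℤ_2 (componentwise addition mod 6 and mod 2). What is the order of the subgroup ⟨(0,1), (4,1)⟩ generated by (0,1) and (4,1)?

6

|⟨(0,1)⟩| = 2 and |⟨(4,1)⟩| = 6, so |H| is a multiple of lcm(2, 6) = 6 and divides |G| = 12.
Closing under the operation: H = {(0,0), (0,1), (2,0), (2,1), (4,0), (4,1)}, so |H| = 6.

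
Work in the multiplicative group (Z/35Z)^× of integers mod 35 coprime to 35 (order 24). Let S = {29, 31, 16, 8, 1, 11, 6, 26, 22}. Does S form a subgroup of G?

|S| = 9 does not divide |G| = 24, so by Lagrange S is not a subgroup.

No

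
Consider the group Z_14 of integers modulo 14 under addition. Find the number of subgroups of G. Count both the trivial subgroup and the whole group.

A cyclic group of order 14 has exactly one subgroup for each divisor of 14.
Divisors of 14: 1, 2, 7, 14.
So Z_14 has 4 subgroups.

4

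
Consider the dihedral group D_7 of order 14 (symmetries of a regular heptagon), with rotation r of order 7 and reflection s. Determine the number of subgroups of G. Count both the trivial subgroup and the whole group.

|G| = 14, so by Lagrange every subgroup order divides 14. Divisors: 1, 2, 7, 14.
Subgroups by order — order 1: 1; order 2: 7; order 7: 1; order 14: 1.
Total: 1 + 7 + 1 + 1 = 10.

10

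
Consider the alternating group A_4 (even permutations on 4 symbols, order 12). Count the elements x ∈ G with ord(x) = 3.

8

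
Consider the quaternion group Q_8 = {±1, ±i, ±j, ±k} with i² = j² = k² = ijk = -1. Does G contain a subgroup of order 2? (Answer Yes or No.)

2 | 8. A subgroup of order 2 is {1, -1}.

Yes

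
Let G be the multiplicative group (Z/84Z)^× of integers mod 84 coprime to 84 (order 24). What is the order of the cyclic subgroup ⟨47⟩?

Compute successive powers of 47 mod 84: 47, 25, 83, 37, 59, 1; 47^6 ≡ 1 (mod 84).
So |⟨47⟩| = 6.

6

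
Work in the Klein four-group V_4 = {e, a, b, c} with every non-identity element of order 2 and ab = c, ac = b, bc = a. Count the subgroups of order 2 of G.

|G| = 4 and 2 | 4, so subgroups of order 2 are possible by Lagrange.
The subgroups of order 2 are: {e, a}; {e, b}; {e, c}.
So G has 3 subgroups of order 2.

3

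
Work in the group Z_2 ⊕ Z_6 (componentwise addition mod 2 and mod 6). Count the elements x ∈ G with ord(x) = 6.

An element (a,b) has order lcm(ord(a), ord(b)); count pairs with lcm equal to 6.
Enumerating gives 6 such elements.

6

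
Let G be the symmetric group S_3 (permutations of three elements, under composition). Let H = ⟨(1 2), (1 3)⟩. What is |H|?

|⟨(1 2)⟩| = 2 and |⟨(1 3)⟩| = 2, so |H| is a multiple of lcm(2, 2) = 2 and divides |G| = 6.
Closing {(1 2), (1 3)} under the group operation gives all of G, so |H| = 6.

6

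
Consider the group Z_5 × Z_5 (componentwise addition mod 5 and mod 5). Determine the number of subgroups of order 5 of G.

|G| = 25 and 5 | 25, so subgroups of order 5 are possible by Lagrange.
The subgroups of order 5 are: {(0,0), (0,1), (0,2), (0,3), (0,4)}; {(0,0), (1,0), (2,0), (3,0), (4,0)}; {(0,0), (1,1), (2,2), (3,3), (4,4)}; {(0,0), (1,2), (2,4), (3,1), (4,3)}; … (6 in all).
So G has 6 subgroups of order 5.

6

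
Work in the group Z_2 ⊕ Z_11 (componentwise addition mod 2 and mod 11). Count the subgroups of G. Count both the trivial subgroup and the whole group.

4

|G| = 22, so by Lagrange every subgroup order divides 22. Divisors: 1, 2, 11, 22.
Subgroups by order — order 1: 1; order 2: 1; order 11: 1; order 22: 1.
Total: 1 + 1 + 1 + 1 = 4.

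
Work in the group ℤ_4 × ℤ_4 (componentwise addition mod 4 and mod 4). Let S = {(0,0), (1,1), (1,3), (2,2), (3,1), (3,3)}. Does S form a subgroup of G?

|S| = 6 does not divide |G| = 16, so by Lagrange S is not a subgroup.

No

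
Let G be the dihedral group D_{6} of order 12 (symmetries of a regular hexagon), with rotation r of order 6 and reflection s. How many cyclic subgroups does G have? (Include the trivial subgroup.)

10

Group the elements of G by the cyclic subgroup they generate; each cyclic subgroup of order d accounts for φ(d) elements.
Cyclic subgroups by order — order 1: 1; order 2: 7; order 3: 1; order 6: 1.
Total: 10.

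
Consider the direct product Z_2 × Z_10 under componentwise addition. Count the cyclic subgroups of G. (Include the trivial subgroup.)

Group the elements of G by the cyclic subgroup they generate; each cyclic subgroup of order d accounts for φ(d) elements.
Cyclic subgroups by order — order 1: 1; order 2: 3; order 5: 1; order 10: 3.
Total: 8.

8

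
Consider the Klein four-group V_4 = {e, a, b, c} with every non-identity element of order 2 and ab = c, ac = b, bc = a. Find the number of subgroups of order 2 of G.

3

|G| = 4 and 2 | 4, so subgroups of order 2 are possible by Lagrange.
The subgroups of order 2 are: {e, a}; {e, b}; {e, c}.
So G has 3 subgroups of order 2.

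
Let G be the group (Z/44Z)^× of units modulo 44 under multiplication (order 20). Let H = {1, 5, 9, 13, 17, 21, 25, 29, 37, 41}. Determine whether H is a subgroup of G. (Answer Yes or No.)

Yes

|H| = 10 divides |G| = 20, consistent with Lagrange.
H contains the identity, every element's inverse is in H, and H is closed under ·: it is a subgroup.
In fact H = ⟨41⟩.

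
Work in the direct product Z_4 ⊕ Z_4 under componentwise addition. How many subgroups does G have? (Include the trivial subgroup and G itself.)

|G| = 16, so by Lagrange every subgroup order divides 16. Divisors: 1, 2, 4, 8, 16.
Subgroups by order — order 1: 1; order 2: 3; order 4: 7; order 8: 3; order 16: 1.
Total: 1 + 3 + 7 + 3 + 1 = 15.

15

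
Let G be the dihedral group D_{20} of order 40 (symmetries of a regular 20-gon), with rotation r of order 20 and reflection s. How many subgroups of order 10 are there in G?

5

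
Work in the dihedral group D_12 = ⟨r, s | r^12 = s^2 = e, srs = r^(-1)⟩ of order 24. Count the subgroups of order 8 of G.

3

|G| = 24 and 8 | 24, so subgroups of order 8 are possible by Lagrange.
The subgroups of order 8 are: {e, r^3, r^6, r^9, rs, r^4s, r^7s, r^10s}; {e, r^3, r^6, r^9, r^2s, r^5s, r^8s, r^11s}; {e, r^3, r^6, r^9, s, r^3s, r^6s, r^9s}.
So G has 3 subgroups of order 8.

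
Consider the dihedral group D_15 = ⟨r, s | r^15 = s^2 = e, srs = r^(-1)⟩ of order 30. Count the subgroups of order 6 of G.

5

|G| = 30 and 6 | 30, so subgroups of order 6 are possible by Lagrange.
The subgroups of order 6 are: {e, r^5, r^10, s, r^5s, r^10s}; {e, r^5, r^10, rs, r^6s, r^11s}; {e, r^5, r^10, r^2s, r^7s, r^12s}; {e, r^5, r^10, r^3s, r^8s, r^13s}; … (5 in all).
So G has 5 subgroups of order 6.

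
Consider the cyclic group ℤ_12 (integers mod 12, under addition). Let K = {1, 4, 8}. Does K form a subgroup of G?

The identity 0 ∉ K, so K is not a subgroup.

No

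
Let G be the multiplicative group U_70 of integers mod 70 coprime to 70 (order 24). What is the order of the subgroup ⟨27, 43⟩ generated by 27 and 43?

8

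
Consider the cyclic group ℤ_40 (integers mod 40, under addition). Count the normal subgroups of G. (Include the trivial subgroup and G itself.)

G is abelian, so every subgroup is normal.
G has 8 subgroups in total, hence 8 normal subgroups.

8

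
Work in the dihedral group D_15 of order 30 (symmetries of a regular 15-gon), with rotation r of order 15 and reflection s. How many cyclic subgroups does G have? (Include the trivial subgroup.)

19

Group the elements of G by the cyclic subgroup they generate; each cyclic subgroup of order d accounts for φ(d) elements.
Cyclic subgroups by order — order 1: 1; order 2: 15; order 3: 1; order 5: 1; order 15: 1.
Total: 19.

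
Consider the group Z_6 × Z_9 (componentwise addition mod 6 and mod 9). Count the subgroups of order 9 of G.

|G| = 54 and 9 | 54, so subgroups of order 9 are possible by Lagrange.
The subgroups of order 9 are: {(0,0), (0,1), (0,2), (0,3), (0,4), (0,5), (0,6), (0,7), (0,8)}; {(0,0), (0,3), (0,6), (2,0), (2,3), (2,6), (4,0), (4,3), (4,6)}; {(0,0), (0,3), (0,6), (2,1), (2,4), (2,7), (4,2), (4,5), (4,8)}; {(0,0), (0,3), (0,6), (2,2), (2,5), (2,8), (4,1), (4,4), (4,7)}.
So G has 4 subgroups of order 9.

4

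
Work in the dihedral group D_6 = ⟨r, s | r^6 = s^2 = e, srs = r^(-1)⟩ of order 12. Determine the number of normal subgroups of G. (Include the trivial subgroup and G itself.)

7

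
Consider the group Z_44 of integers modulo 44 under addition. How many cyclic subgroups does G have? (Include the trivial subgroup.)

6

Group the elements of G by the cyclic subgroup they generate; each cyclic subgroup of order d accounts for φ(d) elements.
Cyclic subgroups by order — order 1: 1; order 2: 1; order 4: 1; order 11: 1; order 22: 1; order 44: 1.
Total: 6.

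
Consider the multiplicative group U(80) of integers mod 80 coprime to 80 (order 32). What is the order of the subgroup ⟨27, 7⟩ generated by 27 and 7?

16

|⟨27⟩| = 4 and |⟨7⟩| = 4, so |H| is a multiple of lcm(4, 4) = 4 and divides |G| = 32.
Closing under the operation: H = {1, 3, 7, 9, 21, 23, 27, 29, 41, 43, 47, 49, 61, 63, 67, 69}, so |H| = 16.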